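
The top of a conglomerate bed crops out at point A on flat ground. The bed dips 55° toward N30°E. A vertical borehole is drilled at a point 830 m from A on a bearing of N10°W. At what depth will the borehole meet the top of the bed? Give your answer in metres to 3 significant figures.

The hole lies 40° from the dip direction, so the down-dip offset is 830 × cos 40° = 635.82 m.
Depth = down-dip offset × tan(dip) = 635.82 × tan 55° = 635.82 × 1.4281
Depth = 908.04 m

908 m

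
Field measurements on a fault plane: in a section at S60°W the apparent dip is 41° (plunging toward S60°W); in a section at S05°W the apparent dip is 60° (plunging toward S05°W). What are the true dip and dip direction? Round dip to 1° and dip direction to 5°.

true dip 60°, dip direction 180°

Represent each trace as a vector plunging at its apparent dip toward its trend (east-north-up frame): v₁ = (-0.654, -0.377, -0.656), v₂ = (-0.044, -0.498, -0.866).
Cross product v₁ × v₂ gives the pole to the plane: n ∝ (0.000, -0.537, 0.309).
Dip δ = arctan(|n_h|/n_z) = arctan(0.537/0.309) = 60.1°.
The horizontal component of n points toward azimuth atan2(n_x, n_y) = 180°, the dip direction.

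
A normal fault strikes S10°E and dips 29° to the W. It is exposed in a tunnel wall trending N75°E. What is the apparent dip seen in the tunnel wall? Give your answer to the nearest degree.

29°

Angle between strike (S10°E) and section (N75°E): β = 85°.
tan(apparent dip) = tan 29° · sin 85° = 0.5522
apparent dip = arctan 0.5522 = 28.91°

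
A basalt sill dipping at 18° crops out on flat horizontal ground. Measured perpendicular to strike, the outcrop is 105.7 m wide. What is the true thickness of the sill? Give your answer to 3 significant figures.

32.7 m

True thickness t = w · sin(dip) = 105.7 × sin 18°
t = 105.7 × 0.3090 = 32.663 m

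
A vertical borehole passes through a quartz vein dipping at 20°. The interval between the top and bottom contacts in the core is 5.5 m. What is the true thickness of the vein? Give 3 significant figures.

5.17 m

True thickness t = h · cos(dip) = 5.5 × cos 20°
t = 5.5 × 0.9397 = 5.168 m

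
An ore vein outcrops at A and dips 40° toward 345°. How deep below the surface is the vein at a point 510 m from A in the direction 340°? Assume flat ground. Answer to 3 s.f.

426 m

The hole lies 5° from the dip direction, so the down-dip offset is 510 × cos 5° = 508.06 m.
Depth = down-dip offset × tan(dip) = 508.06 × tan 40° = 508.06 × 0.8391
Depth = 426.31 m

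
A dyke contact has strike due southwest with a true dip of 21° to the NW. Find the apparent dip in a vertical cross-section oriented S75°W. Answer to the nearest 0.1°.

The strike is due southwest and the section trends S75°W; the acute angle between them is β = 30°.
tan α = tan 21° × sin 30° = 0.3839 × 0.5000 = 0.1919
α = arctan(0.1919) = 10.86°

10.9°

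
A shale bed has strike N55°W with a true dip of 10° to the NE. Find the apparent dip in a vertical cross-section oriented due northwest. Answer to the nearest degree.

2°

The section lies 10° from the strike.
tan α = tan 10° × sin 10° = 0.1763 × 0.1736 = 0.0306
apparent dip = arctan 0.0306 = 1.75°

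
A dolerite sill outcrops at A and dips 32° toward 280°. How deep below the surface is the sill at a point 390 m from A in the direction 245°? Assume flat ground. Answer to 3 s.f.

200 m

The hole lies 35° from the dip direction, so the down-dip offset is 390 × cos 35° = 319.47 m.
Depth = down-dip offset × tan(dip) = 319.47 × tan 32° = 319.47 × 0.6249
Depth = 199.63 m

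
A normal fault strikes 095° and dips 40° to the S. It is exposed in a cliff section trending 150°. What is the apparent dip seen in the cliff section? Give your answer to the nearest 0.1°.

34.5°

Angle between strike (095°) and section (150°): β = 55°.
tan α = tan 40° × sin 55° = 0.8391 × 0.8192 = 0.6874
α = arctan(0.6874) = 34.50°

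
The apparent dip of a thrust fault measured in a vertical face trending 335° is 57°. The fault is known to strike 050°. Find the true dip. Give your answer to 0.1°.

The section is 75° from the strike.
tan δ = tan α / sin β = tan 57° / sin 75° = 1.5399 / 0.9659 = 1.5942
true dip = arctan 1.5942 = 57.90°

57.9°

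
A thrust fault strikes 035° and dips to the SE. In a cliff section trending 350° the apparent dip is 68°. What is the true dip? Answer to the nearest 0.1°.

74.1°

β = acute angle between strike 035° and section 350° = 45°.
tan δ = tan α / sin β = tan 68° / sin 45° = 2.4751 / 0.7071 = 3.5003
true dip = arctan 3.5003 = 74.06°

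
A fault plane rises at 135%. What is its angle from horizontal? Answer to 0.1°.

53.5°

tan θ = 135/100 = 1.3500
θ = arctan(1.3500) = 53.47°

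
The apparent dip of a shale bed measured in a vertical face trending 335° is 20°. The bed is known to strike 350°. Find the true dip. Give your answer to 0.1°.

54.6°

The section is 15° from the strike.
tan(true dip) = tan 20° / sin 15° = 1.4063
true dip = arctan 1.4063 = 54.58°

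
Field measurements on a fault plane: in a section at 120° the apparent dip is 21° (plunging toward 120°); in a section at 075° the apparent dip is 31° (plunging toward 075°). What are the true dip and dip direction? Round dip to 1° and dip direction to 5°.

true dip 31°, dip direction 070°

The two traces are lines in the plane: v₁ = (sin 120°·cos 21°, cos 120°·cos 21°, −sin 21°), v₂ = (sin 75°·cos 31°, cos 75°·cos 31°, −sin 31°).
The plane normal is n = v₁ × v₂ ∝ (0.320, 0.120, 0.566).
tan δ = √(n_x²+n_y²)/n_z = 0.342/0.566, so δ = 31.1°.
Dip direction = azimuth of (n_x, n_y) = atan2(0.320, 0.120) = 69°.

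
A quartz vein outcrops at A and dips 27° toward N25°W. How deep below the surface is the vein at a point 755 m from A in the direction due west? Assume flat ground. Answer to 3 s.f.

163 m

The hole lies 65° from the dip direction, so the down-dip offset is 755 × cos 65° = 319.08 m.
Depth = down-dip offset × tan(dip) = 319.08 × tan 27° = 319.08 × 0.5095
Depth = 162.58 m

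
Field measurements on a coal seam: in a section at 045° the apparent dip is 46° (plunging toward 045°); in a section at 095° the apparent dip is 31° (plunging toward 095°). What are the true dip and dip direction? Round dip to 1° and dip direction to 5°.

The two traces are lines in the plane: v₁ = (sin 45°·cos 46°, cos 45°·cos 46°, −sin 46°), v₂ = (sin 95°·cos 31°, cos 95°·cos 31°, −sin 31°).
Cross product v₁ × v₂ gives the pole to the plane: n ∝ (0.307, 0.361, 0.456).
True dip = arccos(n_z / |n|) = arccos(0.6935) = 46.1°.
Dip direction = azimuth of (n_x, n_y) = atan2(0.307, 0.361) = 40°.

true dip 46°, dip direction 040°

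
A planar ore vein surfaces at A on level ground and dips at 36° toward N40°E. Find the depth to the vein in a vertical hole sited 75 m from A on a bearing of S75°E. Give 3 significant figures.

23.0 m

The hole lies 65° from the dip direction, so the down-dip offset is 75 × cos 65° = 31.70 m.
Depth = down-dip offset × tan(dip) = 31.70 × tan 36° = 31.70 × 0.7265
Depth = 23.03 m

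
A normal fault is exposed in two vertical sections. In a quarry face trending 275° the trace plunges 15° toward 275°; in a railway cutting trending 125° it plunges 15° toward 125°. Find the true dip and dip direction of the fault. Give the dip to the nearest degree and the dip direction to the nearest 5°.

Represent each trace as a vector plunging at its apparent dip toward its trend (east-north-up frame): v₁ = (-0.962, 0.084, -0.259), v₂ = (0.791, -0.554, -0.259).
n = v₁ × v₂ = (-0.165, -0.454, 0.467) (taken with n_z > 0).
True dip = arccos(n_z / |n|) = arccos(0.6947) = 46.0°.
Dip direction = azimuth of (n_x, n_y) = atan2(-0.165, -0.454) = 200°.

true dip 46°, dip direction 200°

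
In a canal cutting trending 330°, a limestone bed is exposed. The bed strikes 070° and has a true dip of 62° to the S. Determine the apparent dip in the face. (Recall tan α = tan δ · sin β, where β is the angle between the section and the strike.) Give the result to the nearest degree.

The strike is 070° and the section trends 330°; the acute angle between them is β = 80°.
tan(apparent dip) = tan 62° · sin 80° = 1.8522
α = arctan(1.8522) = 61.63°

62°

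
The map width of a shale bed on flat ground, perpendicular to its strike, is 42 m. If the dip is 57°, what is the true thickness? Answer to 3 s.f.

35.2 m

True thickness t = w · sin(dip) = 42 × sin 57°
t = 42 × 0.8387 = 35.224 m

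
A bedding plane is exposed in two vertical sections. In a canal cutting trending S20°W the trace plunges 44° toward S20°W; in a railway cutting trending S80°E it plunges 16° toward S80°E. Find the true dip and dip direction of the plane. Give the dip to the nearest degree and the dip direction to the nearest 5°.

true dip 47°, dip direction 175°

Represent each trace as a vector plunging at its apparent dip toward its trend (east-north-up frame): v₁ = (-0.246, -0.676, -0.695), v₂ = (0.947, -0.167, -0.276).
Cross product v₁ × v₂ gives the pole to the plane: n ∝ (0.070, -0.725, 0.681).
tan δ = √(n_x²+n_y²)/n_z = 0.729/0.681, so δ = 46.9°.
The horizontal component of n points toward azimuth atan2(n_x, n_y) = 174°, the dip direction.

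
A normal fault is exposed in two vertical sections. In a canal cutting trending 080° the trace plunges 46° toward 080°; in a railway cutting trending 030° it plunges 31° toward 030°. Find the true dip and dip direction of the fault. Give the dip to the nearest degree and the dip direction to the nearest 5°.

true dip 46°, dip direction 085°

The two traces are lines in the plane: v₁ = (sin 80°·cos 46°, cos 80°·cos 46°, −sin 46°), v₂ = (sin 30°·cos 31°, cos 30°·cos 31°, −sin 31°).
n = v₁ × v₂ = (0.472, 0.044, 0.456) (taken with n_z > 0).
True dip = arccos(n_z / |n|) = arccos(0.6935) = 46.1°.
Dip direction = azimuth of (n_x, n_y) = atan2(0.472, 0.044) = 85°.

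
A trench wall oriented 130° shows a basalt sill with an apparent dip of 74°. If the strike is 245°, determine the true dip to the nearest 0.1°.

The section is 65° from the strike.
tan δ = tan α / sin β = tan 74° / sin 65° = 3.4874 / 0.9063 = 3.8479
true dip = arctan 3.8479 = 75.43°

75.4°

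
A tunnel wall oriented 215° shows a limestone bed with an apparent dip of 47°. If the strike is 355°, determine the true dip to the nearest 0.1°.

The section is 40° from the strike.
tan δ = tan α / sin β = tan 47° / sin 40° = 1.0724 / 0.6428 = 1.6683
δ = arctan(1.6683) = 59.06°

59.1°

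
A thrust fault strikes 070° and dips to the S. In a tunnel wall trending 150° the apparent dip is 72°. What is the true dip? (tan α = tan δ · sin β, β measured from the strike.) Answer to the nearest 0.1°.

The section is 80° from the strike.
tan δ = tan α / sin β = tan 72° / sin 80° = 3.0777 / 0.9848 = 3.1252
true dip = arctan 3.1252 = 72.26°

72.3°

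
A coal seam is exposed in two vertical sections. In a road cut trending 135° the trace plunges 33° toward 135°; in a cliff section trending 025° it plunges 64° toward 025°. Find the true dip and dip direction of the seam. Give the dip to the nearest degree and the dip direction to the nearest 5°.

Each apparent-dip line lies in the plane. As unit vectors (x east, y north, z up), v₁ plunges 33°→135° and v₂ plunges 64°→025°.
Cross product v₁ × v₂ gives the pole to the plane: n ∝ (0.749, 0.432, 0.345).
Dip δ = arctan(|n_h|/n_z) = arctan(0.865/0.345) = 68.2°.
Dip direction = atan2(0.749, 0.432) = 60° (azimuth of n's horizontal projection).

true dip 68°, dip direction 060°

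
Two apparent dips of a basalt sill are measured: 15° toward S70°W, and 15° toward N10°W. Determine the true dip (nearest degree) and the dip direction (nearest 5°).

The two traces are lines in the plane: v₁ = (sin 250°·cos 15°, cos 250°·cos 15°, −sin 15°), v₂ = (sin 350°·cos 15°, cos 350°·cos 15°, −sin 15°).
The plane normal is n = v₁ × v₂ ∝ (-0.332, 0.192, 0.919).
tan δ = √(n_x²+n_y²)/n_z = 0.383/0.919, so δ = 22.6°.
Dip direction = atan2(-0.332, 0.192) = 300° (azimuth of n's horizontal projection).

true dip 23°, dip direction 300°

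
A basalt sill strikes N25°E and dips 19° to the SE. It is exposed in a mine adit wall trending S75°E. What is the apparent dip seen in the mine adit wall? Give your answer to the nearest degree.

Angle between strike (N25°E) and section (S75°E): β = 80°.
tan(apparent dip) = tan 19° · sin 80° = 0.3391
α = arctan(0.3391) = 18.73°

19°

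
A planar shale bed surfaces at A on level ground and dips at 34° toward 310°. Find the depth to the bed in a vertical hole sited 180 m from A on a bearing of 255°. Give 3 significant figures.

69.6 m

The hole lies 55° from the dip direction, so the down-dip offset is 180 × cos 55° = 103.24 m.
Depth = down-dip offset × tan(dip) = 103.24 × tan 34° = 103.24 × 0.6745
Depth = 69.64 m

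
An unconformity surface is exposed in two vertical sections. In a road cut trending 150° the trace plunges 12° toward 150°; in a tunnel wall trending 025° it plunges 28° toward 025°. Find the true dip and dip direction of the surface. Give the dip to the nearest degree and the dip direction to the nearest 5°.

Each apparent-dip line lies in the plane. As unit vectors (x east, y north, z up), v₁ plunges 12°→150° and v₂ plunges 28°→025°.
Cross product v₁ × v₂ gives the pole to the plane: n ∝ (0.564, 0.152, 0.707).
Dip δ = arctan(|n_h|/n_z) = arctan(0.584/0.707) = 39.5°.
Dip direction = azimuth of (n_x, n_y) = atan2(0.564, 0.152) = 75°.

true dip 40°, dip direction 075°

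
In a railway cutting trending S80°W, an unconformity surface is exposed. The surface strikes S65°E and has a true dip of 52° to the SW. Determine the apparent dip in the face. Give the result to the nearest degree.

36°

Angle between strike (S65°E) and section (S80°W): β = 35°.
tan α = tan 52° × sin 35° = 1.2799 × 0.5736 = 0.7341
α = arctan(0.7341) = 36.28°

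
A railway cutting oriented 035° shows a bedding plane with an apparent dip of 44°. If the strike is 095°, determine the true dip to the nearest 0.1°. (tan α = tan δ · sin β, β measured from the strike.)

48.1°

β = acute angle between strike 095° and section 035° = 60°.
tan δ = tan α / sin β = tan 44° / sin 60° = 0.9657 / 0.8660 = 1.1151
true dip = arctan 1.1151 = 48.11°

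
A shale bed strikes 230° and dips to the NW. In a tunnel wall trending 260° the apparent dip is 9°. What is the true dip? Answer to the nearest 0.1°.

β = acute angle between strike 230° and section 260° = 30°.
tan δ = tan α / sin β = tan 9° / sin 30° = 0.1584 / 0.5000 = 0.3168
δ = arctan(0.3168) = 17.58°

17.6°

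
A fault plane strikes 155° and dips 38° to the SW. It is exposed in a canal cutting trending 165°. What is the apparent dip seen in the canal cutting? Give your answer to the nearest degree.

Angle between strike (155°) and section (165°): β = 10°.
tan α = tan 38° × sin 10° = 0.7813 × 0.1736 = 0.1357
apparent dip = arctan 0.1357 = 7.73°

8°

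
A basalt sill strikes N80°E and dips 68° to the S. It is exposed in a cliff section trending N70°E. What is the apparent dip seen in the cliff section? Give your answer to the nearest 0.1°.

23.3°

The section lies 10° from the strike.
tan(apparent dip) = tan 68° · sin 10° = 0.4298
apparent dip = arctan 0.4298 = 23.26°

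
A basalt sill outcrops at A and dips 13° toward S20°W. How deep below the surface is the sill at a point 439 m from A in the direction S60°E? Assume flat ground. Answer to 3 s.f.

17.6 m

The hole lies 80° from the dip direction, so the down-dip offset is 439 × cos 80° = 76.23 m.
Depth = down-dip offset × tan(dip) = 76.23 × tan 13° = 76.23 × 0.2309
Depth = 17.60 m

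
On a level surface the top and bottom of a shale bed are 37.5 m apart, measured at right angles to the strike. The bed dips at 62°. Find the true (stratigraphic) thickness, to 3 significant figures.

33.1 m

True thickness t = w · sin(dip) = 37.5 × sin 62°
t = 37.5 × 0.8829 = 33.111 m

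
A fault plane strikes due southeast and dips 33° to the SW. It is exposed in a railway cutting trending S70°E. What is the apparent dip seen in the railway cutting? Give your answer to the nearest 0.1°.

The strike is due southeast and the section trends S70°E; the acute angle between them is β = 25°.
tan(apparent dip) = tan 33° · sin 25° = 0.2745
α = arctan(0.2745) = 15.35°

15.3°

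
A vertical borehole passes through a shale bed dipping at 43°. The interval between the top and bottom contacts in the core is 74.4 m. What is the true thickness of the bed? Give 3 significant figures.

54.4 m

True thickness t = h · cos(dip) = 74.4 × cos 43°
t = 74.4 × 0.7314 = 54.413 m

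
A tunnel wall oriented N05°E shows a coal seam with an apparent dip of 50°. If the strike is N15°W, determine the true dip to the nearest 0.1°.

74.0°

The section is 20° from the strike.
tan(true dip) = tan 50° / sin 20° = 3.4845
δ = arctan(3.4845) = 73.99°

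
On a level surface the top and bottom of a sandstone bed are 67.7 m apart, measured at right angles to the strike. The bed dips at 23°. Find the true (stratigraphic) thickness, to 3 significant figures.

True thickness t = w · sin(dip) = 67.7 × sin 23°
t = 67.7 × 0.3907 = 26.452 m

26.5 m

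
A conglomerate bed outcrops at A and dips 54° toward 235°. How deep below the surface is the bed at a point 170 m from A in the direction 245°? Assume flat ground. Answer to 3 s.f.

The hole lies 10° from the dip direction, so the down-dip offset is 170 × cos 10° = 167.42 m.
Depth = down-dip offset × tan(dip) = 167.42 × tan 54° = 167.42 × 1.3764
Depth = 230.43 m

230 m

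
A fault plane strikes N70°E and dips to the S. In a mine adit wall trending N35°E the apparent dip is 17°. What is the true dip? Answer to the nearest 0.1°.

β = acute angle between strike N70°E and section N35°E = 35°.
tan δ = tan α / sin β = tan 17° / sin 35° = 0.3057 / 0.5736 = 0.5330
true dip = arctan 0.5330 = 28.06°

28.1°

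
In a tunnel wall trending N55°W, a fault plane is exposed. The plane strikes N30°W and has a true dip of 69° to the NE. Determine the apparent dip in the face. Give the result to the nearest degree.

48°

Angle between strike (N30°W) and section (N55°W): β = 25°.
tan α = tan 69° × sin 25° = 2.6051 × 0.4226 = 1.1010
α = arctan(1.1010) = 47.75°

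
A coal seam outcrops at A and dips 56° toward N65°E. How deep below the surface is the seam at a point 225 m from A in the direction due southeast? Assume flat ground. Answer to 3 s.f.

114 m

The hole lies 70° from the dip direction, so the down-dip offset is 225 × cos 70° = 76.95 m.
Depth = down-dip offset × tan(dip) = 76.95 × tan 56° = 76.95 × 1.4826
Depth = 114.09 m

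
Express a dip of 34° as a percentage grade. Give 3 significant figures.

grade % = 100 × tan 34° = 100 × 0.6745

67.5%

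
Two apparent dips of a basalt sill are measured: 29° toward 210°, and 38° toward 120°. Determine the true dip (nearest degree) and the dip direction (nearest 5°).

true dip 44°, dip direction 155°

Each apparent-dip line lies in the plane. As unit vectors (x east, y north, z up), v₁ plunges 29°→210° and v₂ plunges 38°→120°.
Cross product v₁ × v₂ gives the pole to the plane: n ∝ (0.275, -0.600, 0.689).
True dip = arccos(n_z / |n|) = arccos(0.7221) = 43.8°.
Dip direction = azimuth of (n_x, n_y) = atan2(0.275, -0.600) = 155°.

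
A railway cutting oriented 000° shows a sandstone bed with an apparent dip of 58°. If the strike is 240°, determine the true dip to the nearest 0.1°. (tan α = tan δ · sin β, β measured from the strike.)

The section is 60° from the strike.
tan(true dip) = tan 58° / sin 60° = 1.8479
true dip = arctan 1.8479 = 61.58°

61.6°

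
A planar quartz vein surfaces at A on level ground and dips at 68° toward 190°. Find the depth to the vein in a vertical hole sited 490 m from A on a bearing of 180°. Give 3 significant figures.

1190 m

The hole lies 10° from the dip direction, so the down-dip offset is 490 × cos 10° = 482.56 m.
Depth = down-dip offset × tan(dip) = 482.56 × tan 68° = 482.56 × 2.4751
Depth = 1194.37 m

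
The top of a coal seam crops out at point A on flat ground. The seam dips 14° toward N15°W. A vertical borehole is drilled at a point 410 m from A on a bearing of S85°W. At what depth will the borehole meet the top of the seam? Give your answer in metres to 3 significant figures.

The hole lies 80° from the dip direction, so the down-dip offset is 410 × cos 80° = 71.20 m.
Depth = down-dip offset × tan(dip) = 71.20 × tan 14° = 71.20 × 0.2493
Depth = 17.75 m

17.8 m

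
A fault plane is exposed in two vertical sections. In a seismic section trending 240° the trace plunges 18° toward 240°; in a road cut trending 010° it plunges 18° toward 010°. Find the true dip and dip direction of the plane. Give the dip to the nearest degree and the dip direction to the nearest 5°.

true dip 38°, dip direction 305°

The two traces are lines in the plane: v₁ = (sin 240°·cos 18°, cos 240°·cos 18°, −sin 18°), v₂ = (sin 10°·cos 18°, cos 10°·cos 18°, −sin 18°).
n = v₁ × v₂ = (-0.436, 0.306, 0.693) (taken with n_z > 0).
Dip δ = arctan(|n_h|/n_z) = arctan(0.533/0.693) = 37.6°.
Dip direction = azimuth of (n_x, n_y) = atan2(-0.436, 0.306) = 305°.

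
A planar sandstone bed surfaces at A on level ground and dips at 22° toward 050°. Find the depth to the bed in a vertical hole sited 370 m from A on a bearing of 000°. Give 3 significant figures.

The hole lies 50° from the dip direction, so the down-dip offset is 370 × cos 50° = 237.83 m.
Depth = down-dip offset × tan(dip) = 237.83 × tan 22° = 237.83 × 0.4040
Depth = 96.09 m

96.1 m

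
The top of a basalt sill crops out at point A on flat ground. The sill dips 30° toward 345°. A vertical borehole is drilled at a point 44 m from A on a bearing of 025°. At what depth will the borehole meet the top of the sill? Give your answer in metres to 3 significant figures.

The hole lies 40° from the dip direction, so the down-dip offset is 44 × cos 40° = 33.71 m.
Depth = down-dip offset × tan(dip) = 33.71 × tan 30° = 33.71 × 0.5774
Depth = 19.46 m

19.5 m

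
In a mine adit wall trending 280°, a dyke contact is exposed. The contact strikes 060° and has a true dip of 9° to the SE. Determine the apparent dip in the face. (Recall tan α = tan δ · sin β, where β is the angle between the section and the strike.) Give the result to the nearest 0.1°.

5.8°

The strike is 060° and the section trends 280°; the acute angle between them is β = 40°.
tan(apparent dip) = tan 9° · sin 40° = 0.1018
apparent dip = arctan 0.1018 = 5.81°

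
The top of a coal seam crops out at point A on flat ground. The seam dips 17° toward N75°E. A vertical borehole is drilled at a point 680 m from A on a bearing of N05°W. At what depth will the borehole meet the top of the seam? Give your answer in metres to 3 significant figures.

36.1 m

The hole lies 80° from the dip direction, so the down-dip offset is 680 × cos 80° = 118.08 m.
Depth = down-dip offset × tan(dip) = 118.08 × tan 17° = 118.08 × 0.3057
Depth = 36.10 m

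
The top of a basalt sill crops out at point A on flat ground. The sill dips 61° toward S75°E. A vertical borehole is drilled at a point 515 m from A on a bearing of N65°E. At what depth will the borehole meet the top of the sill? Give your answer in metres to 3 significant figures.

712 m

The hole lies 40° from the dip direction, so the down-dip offset is 515 × cos 40° = 394.51 m.
Depth = down-dip offset × tan(dip) = 394.51 × tan 61° = 394.51 × 1.8040
Depth = 711.72 m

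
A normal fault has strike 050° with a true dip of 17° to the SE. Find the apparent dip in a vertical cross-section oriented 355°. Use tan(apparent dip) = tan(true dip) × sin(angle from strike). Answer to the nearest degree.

The section lies 55° from the strike.
tan(apparent dip) = tan 17° · sin 55° = 0.2504
apparent dip = arctan 0.2504 = 14.06°

14°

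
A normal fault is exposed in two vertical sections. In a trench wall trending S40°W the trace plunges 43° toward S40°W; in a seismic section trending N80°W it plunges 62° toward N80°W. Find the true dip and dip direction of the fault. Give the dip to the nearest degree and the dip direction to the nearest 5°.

true dip 62°, dip direction 280°

The two traces are lines in the plane: v₁ = (sin 220°·cos 43°, cos 220°·cos 43°, −sin 43°), v₂ = (sin 280°·cos 62°, cos 280°·cos 62°, −sin 62°).
Cross product v₁ × v₂ gives the pole to the plane: n ∝ (-0.550, 0.100, 0.297).
tan δ = √(n_x²+n_y²)/n_z = 0.559/0.297, so δ = 62.0°.
Dip direction = azimuth of (n_x, n_y) = atan2(-0.550, 0.100) = 280°.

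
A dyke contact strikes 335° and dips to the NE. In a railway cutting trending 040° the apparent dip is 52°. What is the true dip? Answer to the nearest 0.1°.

54.7°

The section is 65° from the strike.
tan(true dip) = tan 52° / sin 65° = 1.4123
true dip = arctan 1.4123 = 54.70°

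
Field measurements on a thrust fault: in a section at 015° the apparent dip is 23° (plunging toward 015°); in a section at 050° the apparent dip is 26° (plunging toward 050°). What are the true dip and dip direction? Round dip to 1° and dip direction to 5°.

true dip 26°, dip direction 045°

Represent each trace as a vector plunging at its apparent dip toward its trend (east-north-up frame): v₁ = (0.238, 0.889, -0.391), v₂ = (0.689, 0.578, -0.438).
Cross product v₁ × v₂ gives the pole to the plane: n ∝ (0.164, 0.165, 0.475).
tan δ = √(n_x²+n_y²)/n_z = 0.232/0.475, so δ = 26.1°.
The horizontal component of n points toward azimuth atan2(n_x, n_y) = 45°, the dip direction.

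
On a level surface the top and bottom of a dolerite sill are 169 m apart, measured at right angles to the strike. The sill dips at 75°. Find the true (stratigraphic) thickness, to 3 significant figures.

True thickness t = w · sin(dip) = 169 × sin 75°
t = 169 × 0.9659 = 163.241 m

163 m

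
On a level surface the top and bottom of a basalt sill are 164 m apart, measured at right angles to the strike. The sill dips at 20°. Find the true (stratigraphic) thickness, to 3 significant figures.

56.1 m

True thickness t = w · sin(dip) = 164 × sin 20°
t = 164 × 0.3420 = 56.091 m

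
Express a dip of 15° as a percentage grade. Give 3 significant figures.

26.8%

grade % = 100 × tan 15° = 100 × 0.2679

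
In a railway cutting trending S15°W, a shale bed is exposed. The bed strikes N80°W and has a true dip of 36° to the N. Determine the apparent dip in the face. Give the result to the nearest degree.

36°

The section lies 85° from the strike.
tan(apparent dip) = tan 36° · sin 85° = 0.7238
α = arctan(0.7238) = 35.90°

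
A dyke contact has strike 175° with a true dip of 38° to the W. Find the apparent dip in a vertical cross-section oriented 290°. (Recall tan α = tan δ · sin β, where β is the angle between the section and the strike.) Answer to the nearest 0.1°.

The strike is 175° and the section trends 290°; the acute angle between them is β = 65°.
tan α = tan 38° × sin 65° = 0.7813 × 0.9063 = 0.7081
apparent dip = arctan 0.7081 = 35.30°

35.3°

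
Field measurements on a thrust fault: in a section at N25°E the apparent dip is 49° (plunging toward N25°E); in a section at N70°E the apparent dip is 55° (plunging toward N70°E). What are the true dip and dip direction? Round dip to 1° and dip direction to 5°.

Each apparent-dip line lies in the plane. As unit vectors (x east, y north, z up), v₁ plunges 49°→N25°E and v₂ plunges 55°→N70°E.
n = v₁ × v₂ = (0.339, 0.180, 0.266) (taken with n_z > 0).
True dip = arccos(n_z / |n|) = arccos(0.5699) = 55.3°.
The horizontal component of n points toward azimuth atan2(n_x, n_y) = 62°, the dip direction.

true dip 55°, dip direction 060°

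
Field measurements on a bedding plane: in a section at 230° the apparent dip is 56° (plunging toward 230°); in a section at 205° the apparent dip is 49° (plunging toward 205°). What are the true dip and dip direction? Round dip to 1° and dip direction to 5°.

true dip 57°, dip direction 245°

The two traces are lines in the plane: v₁ = (sin 230°·cos 56°, cos 230°·cos 56°, −sin 56°), v₂ = (sin 205°·cos 49°, cos 205°·cos 49°, −sin 49°).
Cross product v₁ × v₂ gives the pole to the plane: n ∝ (-0.222, -0.093, 0.155).
tan δ = √(n_x²+n_y²)/n_z = 0.241/0.155, so δ = 57.2°.
Dip direction = azimuth of (n_x, n_y) = atan2(-0.222, -0.093) = 247°.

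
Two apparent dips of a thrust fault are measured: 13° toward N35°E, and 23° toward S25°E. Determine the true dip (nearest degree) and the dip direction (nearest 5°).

true dip 34°, dip direction 105°

Represent each trace as a vector plunging at its apparent dip toward its trend (east-north-up frame): v₁ = (0.559, 0.798, -0.225), v₂ = (0.389, -0.834, -0.391).
Cross product v₁ × v₂ gives the pole to the plane: n ∝ (0.500, -0.131, 0.777).
True dip = arccos(n_z / |n|) = arccos(0.8328) = 33.6°.
Dip direction = azimuth of (n_x, n_y) = atan2(0.500, -0.131) = 105°.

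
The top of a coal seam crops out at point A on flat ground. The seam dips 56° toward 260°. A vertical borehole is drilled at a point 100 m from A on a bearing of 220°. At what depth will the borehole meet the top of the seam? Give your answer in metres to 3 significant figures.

The hole lies 40° from the dip direction, so the down-dip offset is 100 × cos 40° = 76.60 m.
Depth = down-dip offset × tan(dip) = 76.60 × tan 56° = 76.60 × 1.4826
Depth = 113.57 m

114 m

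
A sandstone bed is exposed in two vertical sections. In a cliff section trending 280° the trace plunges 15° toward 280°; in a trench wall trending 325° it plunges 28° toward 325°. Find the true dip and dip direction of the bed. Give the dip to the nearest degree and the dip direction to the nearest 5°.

Represent each trace as a vector plunging at its apparent dip toward its trend (east-north-up frame): v₁ = (-0.951, 0.168, -0.259), v₂ = (-0.506, 0.723, -0.469).
The plane normal is n = v₁ × v₂ ∝ (-0.108, 0.316, 0.603).
tan δ = √(n_x²+n_y²)/n_z = 0.334/0.603, so δ = 29.0°.
Dip direction = azimuth of (n_x, n_y) = atan2(-0.108, 0.316) = 341°.

true dip 29°, dip direction 340°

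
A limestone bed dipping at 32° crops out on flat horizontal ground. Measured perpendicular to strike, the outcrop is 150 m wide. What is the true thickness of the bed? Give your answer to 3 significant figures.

79.5 m

True thickness t = w · sin(dip) = 150 × sin 32°
t = 150 × 0.5299 = 79.488 m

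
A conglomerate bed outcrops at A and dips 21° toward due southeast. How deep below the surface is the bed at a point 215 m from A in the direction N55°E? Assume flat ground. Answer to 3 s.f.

14.3 m

The hole lies 80° from the dip direction, so the down-dip offset is 215 × cos 80° = 37.33 m.
Depth = down-dip offset × tan(dip) = 37.33 × tan 21° = 37.33 × 0.3839
Depth = 14.33 m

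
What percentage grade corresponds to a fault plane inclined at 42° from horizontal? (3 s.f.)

90.0%

grade % = 100 × tan 42° = 100 × 0.9004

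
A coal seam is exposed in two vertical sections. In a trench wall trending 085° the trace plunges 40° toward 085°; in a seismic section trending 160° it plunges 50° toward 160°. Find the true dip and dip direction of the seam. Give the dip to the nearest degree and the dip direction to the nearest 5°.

true dip 53°, dip direction 135°

Each apparent-dip line lies in the plane. As unit vectors (x east, y north, z up), v₁ plunges 40°→085° and v₂ plunges 50°→160°.
The plane normal is n = v₁ × v₂ ∝ (0.439, -0.443, 0.476).
Dip δ = arctan(|n_h|/n_z) = arctan(0.624/0.476) = 52.7°.
Dip direction = azimuth of (n_x, n_y) = atan2(0.439, -0.443) = 135°.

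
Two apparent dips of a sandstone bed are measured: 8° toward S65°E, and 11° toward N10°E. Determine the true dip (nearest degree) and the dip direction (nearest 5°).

true dip 15°, dip direction 055°

Each apparent-dip line lies in the plane. As unit vectors (x east, y north, z up), v₁ plunges 8°→S65°E and v₂ plunges 11°→N10°E.
Cross product v₁ × v₂ gives the pole to the plane: n ∝ (0.214, 0.148, 0.939).
True dip = arccos(n_z / |n|) = arccos(0.9637) = 15.5°.
Dip direction = atan2(0.214, 0.148) = 55° (azimuth of n's horizontal projection).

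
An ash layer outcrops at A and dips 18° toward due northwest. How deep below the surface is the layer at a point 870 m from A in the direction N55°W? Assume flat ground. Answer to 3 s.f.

278 m

The hole lies 10° from the dip direction, so the down-dip offset is 870 × cos 10° = 856.78 m.
Depth = down-dip offset × tan(dip) = 856.78 × tan 18° = 856.78 × 0.3249
Depth = 278.39 m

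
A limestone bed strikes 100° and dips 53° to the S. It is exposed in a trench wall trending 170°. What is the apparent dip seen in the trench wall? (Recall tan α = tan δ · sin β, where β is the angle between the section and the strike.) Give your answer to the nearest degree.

Angle between strike (100°) and section (170°): β = 70°.
tan α = tan 53° × sin 70° = 1.3270 × 0.9397 = 1.2470
α = arctan(1.2470) = 51.27°

51°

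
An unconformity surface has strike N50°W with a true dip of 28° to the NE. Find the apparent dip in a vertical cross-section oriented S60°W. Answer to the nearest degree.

27°

Angle between strike (N50°W) and section (S60°W): β = 70°.
tan(apparent dip) = tan 28° · sin 70° = 0.4996
α = arctan(0.4996) = 26.55°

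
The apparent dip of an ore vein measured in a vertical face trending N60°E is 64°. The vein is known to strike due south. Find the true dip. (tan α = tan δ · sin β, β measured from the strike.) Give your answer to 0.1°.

67.1°

β = acute angle between strike due south and section N60°E = 60°.
tan(true dip) = tan 64° / sin 60° = 2.3675
δ = arctan(2.3675) = 67.10°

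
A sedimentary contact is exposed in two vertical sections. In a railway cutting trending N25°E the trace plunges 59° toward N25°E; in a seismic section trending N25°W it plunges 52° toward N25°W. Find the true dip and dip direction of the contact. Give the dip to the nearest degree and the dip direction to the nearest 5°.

true dip 59°, dip direction 015°

The two traces are lines in the plane: v₁ = (sin 25°·cos 59°, cos 25°·cos 59°, −sin 59°), v₂ = (sin 335°·cos 52°, cos 335°·cos 52°, −sin 52°).
Cross product v₁ × v₂ gives the pole to the plane: n ∝ (0.110, 0.395, 0.243).
True dip = arccos(n_z / |n|) = arccos(0.5100) = 59.3°.
Dip direction = azimuth of (n_x, n_y) = atan2(0.110, 0.395) = 16°.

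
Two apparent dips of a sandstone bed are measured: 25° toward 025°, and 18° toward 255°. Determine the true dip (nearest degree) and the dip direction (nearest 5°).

true dip 43°, dip direction 325°

Each apparent-dip line lies in the plane. As unit vectors (x east, y north, z up), v₁ plunges 25°→025° and v₂ plunges 18°→255°.
The plane normal is n = v₁ × v₂ ∝ (-0.358, 0.507, 0.660).
tan δ = √(n_x²+n_y²)/n_z = 0.620/0.660, so δ = 43.2°.
The horizontal component of n points toward azimuth atan2(n_x, n_y) = 325°, the dip direction.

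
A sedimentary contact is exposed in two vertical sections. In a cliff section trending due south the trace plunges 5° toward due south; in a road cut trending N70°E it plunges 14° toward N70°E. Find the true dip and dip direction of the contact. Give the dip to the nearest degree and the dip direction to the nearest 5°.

Represent each trace as a vector plunging at its apparent dip toward its trend (east-north-up frame): v₁ = (0.000, -0.996, -0.087), v₂ = (0.912, 0.332, -0.242).
Cross product v₁ × v₂ gives the pole to the plane: n ∝ (0.270, -0.079, 0.908).
Dip δ = arctan(|n_h|/n_z) = arctan(0.281/0.908) = 17.2°.
Dip direction = azimuth of (n_x, n_y) = atan2(0.270, -0.079) = 106°.

true dip 17°, dip direction 105°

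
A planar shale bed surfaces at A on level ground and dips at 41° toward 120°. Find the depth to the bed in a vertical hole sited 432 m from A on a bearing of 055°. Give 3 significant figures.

159 m

The hole lies 65° from the dip direction, so the down-dip offset is 432 × cos 65° = 182.57 m.
Depth = down-dip offset × tan(dip) = 182.57 × tan 41° = 182.57 × 0.8693
Depth = 158.71 m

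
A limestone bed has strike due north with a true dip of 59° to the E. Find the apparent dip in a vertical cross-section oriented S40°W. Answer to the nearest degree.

The section lies 40° from the strike.
tan α = tan 59° × sin 40° = 1.6643 × 0.6428 = 1.0698
α = arctan(1.0698) = 46.93°

47°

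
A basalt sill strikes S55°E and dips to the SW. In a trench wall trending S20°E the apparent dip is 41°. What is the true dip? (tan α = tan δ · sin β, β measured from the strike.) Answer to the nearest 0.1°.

56.6°

The section is 35° from the strike.
tan δ = tan α / sin β = tan 41° / sin 35° = 0.8693 / 0.5736 = 1.5156
true dip = arctan 1.5156 = 56.58°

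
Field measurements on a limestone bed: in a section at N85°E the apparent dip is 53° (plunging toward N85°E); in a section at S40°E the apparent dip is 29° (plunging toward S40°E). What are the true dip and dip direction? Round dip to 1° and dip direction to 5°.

The two traces are lines in the plane: v₁ = (sin 85°·cos 53°, cos 85°·cos 53°, −sin 53°), v₂ = (sin 140°·cos 29°, cos 140°·cos 29°, −sin 29°).
Cross product v₁ × v₂ gives the pole to the plane: n ∝ (0.561, 0.158, 0.431).
Dip δ = arctan(|n_h|/n_z) = arctan(0.582/0.431) = 53.5°.
Dip direction = azimuth of (n_x, n_y) = atan2(0.561, 0.158) = 74°.

true dip 53°, dip direction 075°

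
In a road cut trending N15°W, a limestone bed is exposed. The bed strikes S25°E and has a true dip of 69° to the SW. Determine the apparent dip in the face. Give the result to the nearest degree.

The section lies 10° from the strike.
tan(apparent dip) = tan 69° · sin 10° = 0.4524
α = arctan(0.4524) = 24.34°

24°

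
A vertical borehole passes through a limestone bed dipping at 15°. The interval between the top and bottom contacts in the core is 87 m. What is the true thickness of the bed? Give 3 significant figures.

True thickness t = h · cos(dip) = 87 × cos 15°
t = 87 × 0.9659 = 84.036 m

84.0 m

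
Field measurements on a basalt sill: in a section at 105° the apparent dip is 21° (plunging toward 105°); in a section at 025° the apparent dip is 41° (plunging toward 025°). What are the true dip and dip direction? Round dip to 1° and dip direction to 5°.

true dip 42°, dip direction 040°

The two traces are lines in the plane: v₁ = (sin 105°·cos 21°, cos 105°·cos 21°, −sin 21°), v₂ = (sin 25°·cos 41°, cos 25°·cos 41°, −sin 41°).
The plane normal is n = v₁ × v₂ ∝ (0.404, 0.477, 0.694).
True dip = arccos(n_z / |n|) = arccos(0.7430) = 42.0°.
The horizontal component of n points toward azimuth atan2(n_x, n_y) = 40°, the dip direction.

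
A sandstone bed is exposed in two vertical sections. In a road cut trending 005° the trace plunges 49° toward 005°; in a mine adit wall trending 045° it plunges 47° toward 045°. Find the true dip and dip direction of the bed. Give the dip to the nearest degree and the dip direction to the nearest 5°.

The two traces are lines in the plane: v₁ = (sin 5°·cos 49°, cos 5°·cos 49°, −sin 49°), v₂ = (sin 45°·cos 47°, cos 45°·cos 47°, −sin 47°).
The plane normal is n = v₁ × v₂ ∝ (0.114, 0.322, 0.288).
True dip = arccos(n_z / |n|) = arccos(0.6439) = 49.9°.
The horizontal component of n points toward azimuth atan2(n_x, n_y) = 19°, the dip direction.

true dip 50°, dip direction 020°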